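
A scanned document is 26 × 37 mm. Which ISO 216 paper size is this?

Aspect ratio 37/26 ≈ 1.423 — close to the ISO √2 ≈ 1.414.
In the A-series (A0 area = 1 m²): A10 = 26 × 37 mm.

A10 (26 × 37 mm)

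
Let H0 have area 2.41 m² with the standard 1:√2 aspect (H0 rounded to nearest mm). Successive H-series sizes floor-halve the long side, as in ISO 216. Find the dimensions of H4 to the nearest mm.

Let H0's short side be w mm. w · w√2 = 2.41 m² = 2,410,000 mm², so w ≈ 1305.4 mm and w√2 ≈ 1846.1 mm → H0 = 1305 × 1846 mm.
H1: ⌊1846/2⌋ × 1305 = 923 × 1305 mm
H2: ⌊1305/2⌋ × 923 = 652 × 923 mm
H3: ⌊923/2⌋ × 652 = 461 × 652 mm
H4: ⌊652/2⌋ × 461 = 326 × 461 mm

326 × 461 mm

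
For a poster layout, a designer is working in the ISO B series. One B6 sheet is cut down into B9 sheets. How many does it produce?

Each ISO step halves the sheet: 1 × B6 → 2 × B7 → 4 × B8 → 8 × B9
From B6 to B9 is 3 halving steps: 2^3 = 8.

8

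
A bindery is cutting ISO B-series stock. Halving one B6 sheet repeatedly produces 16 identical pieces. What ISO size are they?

B10

16 = 2^4, so 4 halving steps.
B6 → B7 → … → B10 after 4 steps.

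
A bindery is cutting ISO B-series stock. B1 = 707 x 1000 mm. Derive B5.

176 × 250 mm

B2: ⌊1000/2⌋ × 707 = 500 × 707 mm
B3: ⌊707/2⌋ × 500 = 353 × 500 mm
B4: ⌊500/2⌋ × 353 = 250 × 353 mm
B5: ⌊353/2⌋ × 250 = 176 × 250 mm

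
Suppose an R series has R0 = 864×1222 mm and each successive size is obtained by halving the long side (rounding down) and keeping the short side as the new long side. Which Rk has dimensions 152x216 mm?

R5

R0: 864 × 1222 mm
R1: 611 × 864 mm
R2: 432 × 611 mm
R3: 305 × 432 mm
R4: 216 × 305 mm
R5: 152 × 216 mm
R6: 108 × 152 mm
→ matches R5.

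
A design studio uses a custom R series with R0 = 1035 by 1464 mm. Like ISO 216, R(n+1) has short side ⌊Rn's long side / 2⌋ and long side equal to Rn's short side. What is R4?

258 × 366 mm

R1: ⌊1464/2⌋ × 1035 = 732 × 1035 mm
R2: ⌊1035/2⌋ × 732 = 517 × 732 mm
R3: ⌊732/2⌋ × 517 = 366 × 517 mm
R4: ⌊517/2⌋ × 366 = 258 × 366 mm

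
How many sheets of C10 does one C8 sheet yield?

C8 = 57 × 81 mm; C10 = 28 × 40 mm.
Each halving step doubles the count; 2 steps from C8 to C10.
2^2 = 4.

4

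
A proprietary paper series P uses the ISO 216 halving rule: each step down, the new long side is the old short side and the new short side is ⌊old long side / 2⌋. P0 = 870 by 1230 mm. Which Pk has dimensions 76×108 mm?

P0: 870 × 1230 mm
P1: 615 × 870 mm
P2: 435 × 615 mm
P3: 307 × 435 mm
P4: 217 × 307 mm
P5: 153 × 217 mm
P6: 108 × 153 mm
P7: 76 × 108 mm
P8: 54 × 76 mm
→ matches P7.

P7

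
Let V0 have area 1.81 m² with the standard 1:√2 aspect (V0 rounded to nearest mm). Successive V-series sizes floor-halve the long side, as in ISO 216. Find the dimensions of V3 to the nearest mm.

400 × 565 mm

Let V0's short side be w mm. w · w√2 = 1.81 m² = 1,810,000 mm², so w ≈ 1131.3 mm and w√2 ≈ 1599.9 mm → V0 = 1131 × 1600 mm.
V1: ⌊1600/2⌋ × 1131 = 800 × 1131 mm
V2: ⌊1131/2⌋ × 800 = 565 × 800 mm
V3: ⌊800/2⌋ × 565 = 400 × 565 mm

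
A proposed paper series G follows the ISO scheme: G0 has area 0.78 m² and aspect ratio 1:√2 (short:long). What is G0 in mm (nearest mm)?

Let the short side be w mm. Then w · w√2 = 0.78 m² = 780,000 mm².
w² = 780,000/√2, so w ≈ 742.7 mm; long side = w√2 ≈ 1050.3 mm.

743 × 1050 mm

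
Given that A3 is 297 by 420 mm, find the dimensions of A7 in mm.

74 × 105 mm

A4: ⌊420/2⌋ × 297 = 210 × 297 mm
A5: ⌊297/2⌋ × 210 = 148 × 210 mm
A6: ⌊210/2⌋ × 148 = 105 × 148 mm
A7: ⌊148/2⌋ × 105 = 74 × 105 mm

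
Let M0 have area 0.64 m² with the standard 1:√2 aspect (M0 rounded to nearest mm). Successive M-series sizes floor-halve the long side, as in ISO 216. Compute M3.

237 × 336 mm

Let M0's short side be w mm. w · w√2 = 0.64 m² = 640,000 mm², so w ≈ 672.7 mm and w√2 ≈ 951.4 mm → M0 = 673 × 951 mm.
M1: ⌊951/2⌋ × 673 = 475 × 673 mm
M2: ⌊673/2⌋ × 475 = 336 × 475 mm
M3: ⌊475/2⌋ × 336 = 237 × 336 mm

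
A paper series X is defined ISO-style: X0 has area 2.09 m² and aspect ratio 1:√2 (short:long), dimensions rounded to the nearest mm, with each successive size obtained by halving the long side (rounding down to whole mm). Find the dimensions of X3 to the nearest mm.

Let X0's short side be w mm. w · w√2 = 2.09 m² = 2,090,000 mm², so w ≈ 1215.7 mm and w√2 ≈ 1719.2 mm → X0 = 1216 × 1719 mm.
X1: ⌊1719/2⌋ × 1216 = 859 × 1216 mm
X2: ⌊1216/2⌋ × 859 = 608 × 859 mm
X3: ⌊859/2⌋ × 608 = 429 × 608 mm

429 × 608 mm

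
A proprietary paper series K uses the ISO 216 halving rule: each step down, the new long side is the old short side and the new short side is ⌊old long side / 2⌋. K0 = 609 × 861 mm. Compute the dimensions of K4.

K1: ⌊861/2⌋ × 609 = 430 × 609 mm
K2: ⌊609/2⌋ × 430 = 304 × 430 mm
K3: ⌊430/2⌋ × 304 = 215 × 304 mm
K4: ⌊304/2⌋ × 215 = 152 × 215 mm

152 × 215 mm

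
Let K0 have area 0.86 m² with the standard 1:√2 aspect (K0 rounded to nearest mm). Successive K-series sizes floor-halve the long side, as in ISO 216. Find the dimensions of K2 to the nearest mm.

Let K0's short side be w mm. w · w√2 = 0.86 m² = 860,000 mm², so w ≈ 779.8 mm and w√2 ≈ 1102.8 mm → K0 = 780 × 1103 mm.
K1: ⌊1103/2⌋ × 780 = 551 × 780 mm
K2: ⌊780/2⌋ × 551 = 390 × 551 mm

390 × 551 mm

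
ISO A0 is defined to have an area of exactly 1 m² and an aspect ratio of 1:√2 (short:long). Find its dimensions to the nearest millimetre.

Let the short side be w mm. Then the long side is w√2 and w · w√2 = 10⁶ mm².
w² = 10⁶/√2, so w = 1000 / 2^(1/4) ≈ 840.9 mm; long side = 1000 · 2^(1/4) ≈ 1189.2 mm.

841 × 1189 mm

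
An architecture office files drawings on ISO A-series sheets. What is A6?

A0 = 841 × 1189 mm (A0 has area 1 m², aspect 1:√2).
A1: ⌊1189/2⌋ × 841 = 594 × 841 mm
A2: ⌊841/2⌋ × 594 = 420 × 594 mm
A3: ⌊594/2⌋ × 420 = 297 × 420 mm
A4: ⌊420/2⌋ × 297 = 210 × 297 mm
A5: ⌊297/2⌋ × 210 = 148 × 210 mm
A6: ⌊210/2⌋ × 148 = 105 × 148 mm

105 × 148 mm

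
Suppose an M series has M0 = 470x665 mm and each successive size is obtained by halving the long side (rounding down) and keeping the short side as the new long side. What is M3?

166 × 235 mm

M1: ⌊665/2⌋ × 470 = 332 × 470 mm
M2: ⌊470/2⌋ × 332 = 235 × 332 mm
M3: ⌊332/2⌋ × 235 = 166 × 235 mm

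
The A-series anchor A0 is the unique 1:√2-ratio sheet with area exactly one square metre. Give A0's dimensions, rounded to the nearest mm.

Let the short side be w mm. Then the long side is w√2 and w · w√2 = 10⁶ mm².
w² = 10⁶/√2, so w = 1000 / 2^(1/4) ≈ 840.9 mm; long side = 1000 · 2^(1/4) ≈ 1189.2 mm.

841 × 1189 mm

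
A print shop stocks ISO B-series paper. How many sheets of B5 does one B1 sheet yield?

16

Each ISO step halves the sheet: 1 × B1 → 2 × B2 → 4 × B3 → 8 × B4 → …
From B1 to B5 is 4 halving steps: 2^4 = 16.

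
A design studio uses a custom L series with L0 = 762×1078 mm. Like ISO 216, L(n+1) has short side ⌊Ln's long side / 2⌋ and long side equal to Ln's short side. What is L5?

L1: ⌊1078/2⌋ × 762 = 539 × 762 mm
L2: ⌊762/2⌋ × 539 = 381 × 539 mm
L3: ⌊539/2⌋ × 381 = 269 × 381 mm
L4: ⌊381/2⌋ × 269 = 190 × 269 mm
L5: ⌊269/2⌋ × 190 = 134 × 190 mm

134 × 190 mm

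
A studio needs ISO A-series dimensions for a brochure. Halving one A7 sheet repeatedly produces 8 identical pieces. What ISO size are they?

A10

8 = 2^3, so 3 halving steps.
A7 → A8 → … → A10 after 3 steps.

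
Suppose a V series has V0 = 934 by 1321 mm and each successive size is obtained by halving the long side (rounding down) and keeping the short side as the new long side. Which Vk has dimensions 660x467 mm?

V0: 934 × 1321 mm
V1: 660 × 934 mm
V2: 467 × 660 mm
V3: 330 × 467 mm
→ matches V2.

V2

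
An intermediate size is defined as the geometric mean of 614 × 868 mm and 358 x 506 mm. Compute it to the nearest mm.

Short side: √(614 · 358) = √219812 ≈ 468.8 → 469 mm
Long side: √(868 · 506) = √439208 ≈ 662.7 → 663 mm

469 × 663 mm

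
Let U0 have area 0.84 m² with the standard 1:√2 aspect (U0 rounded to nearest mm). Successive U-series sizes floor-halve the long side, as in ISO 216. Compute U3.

Let U0's short side be w mm. w · w√2 = 0.84 m² = 840,000 mm², so w ≈ 770.7 mm and w√2 ≈ 1089.9 mm → U0 = 771 × 1090 mm.
U1: ⌊1090/2⌋ × 771 = 545 × 771 mm
U2: ⌊771/2⌋ × 545 = 385 × 545 mm
U3: ⌊545/2⌋ × 385 = 272 × 385 mm

272 × 385 mm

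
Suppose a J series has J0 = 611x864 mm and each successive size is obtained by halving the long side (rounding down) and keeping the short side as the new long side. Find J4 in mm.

152 × 216 mm

J1: ⌊864/2⌋ × 611 = 432 × 611 mm
J2: ⌊611/2⌋ × 432 = 305 × 432 mm
J3: ⌊432/2⌋ × 305 = 216 × 305 mm
J4: ⌊305/2⌋ × 216 = 152 × 216 mm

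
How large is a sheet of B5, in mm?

B0 = 1000 × 1414 mm (B0 has a 1000 mm short side, aspect 1:√2).
B1: ⌊1414/2⌋ × 1000 = 707 × 1000 mm
B2: ⌊1000/2⌋ × 707 = 500 × 707 mm
B3: ⌊707/2⌋ × 500 = 353 × 500 mm
B4: ⌊500/2⌋ × 353 = 250 × 353 mm
B5: ⌊353/2⌋ × 250 = 176 × 250 mm

176 × 250 mm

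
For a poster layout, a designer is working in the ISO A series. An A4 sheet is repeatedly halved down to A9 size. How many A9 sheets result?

32

Each ISO step halves the sheet: 1 × A4 → 2 × A5 → 4 × A6 → 8 × A7 → …
From A4 to A9 is 5 halving steps: 2^5 = 32.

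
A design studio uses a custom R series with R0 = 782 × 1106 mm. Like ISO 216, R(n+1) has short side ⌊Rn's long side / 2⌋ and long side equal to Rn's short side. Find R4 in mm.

R1: ⌊1106/2⌋ × 782 = 553 × 782 mm
R2: ⌊782/2⌋ × 553 = 391 × 553 mm
R3: ⌊553/2⌋ × 391 = 276 × 391 mm
R4: ⌊391/2⌋ × 276 = 195 × 276 mm

195 × 276 mm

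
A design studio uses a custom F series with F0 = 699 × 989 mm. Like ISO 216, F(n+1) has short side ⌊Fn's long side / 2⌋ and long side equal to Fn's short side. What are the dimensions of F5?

F1: ⌊989/2⌋ × 699 = 494 × 699 mm
F2: ⌊699/2⌋ × 494 = 349 × 494 mm
F3: ⌊494/2⌋ × 349 = 247 × 349 mm
F4: ⌊349/2⌋ × 247 = 174 × 247 mm
F5: ⌊247/2⌋ × 174 = 123 × 174 mm

123 × 174 mm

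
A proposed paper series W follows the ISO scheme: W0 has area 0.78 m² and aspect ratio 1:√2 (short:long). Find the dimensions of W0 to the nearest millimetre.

Let the short side be w mm. Then w · w√2 = 0.78 m² = 780,000 mm².
w² = 780,000/√2, so w ≈ 742.7 mm; long side = w√2 ≈ 1050.3 mm.

743 × 1050 mm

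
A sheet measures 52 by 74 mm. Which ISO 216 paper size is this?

A8 (52 × 74 mm)

Aspect ratio 74/52 ≈ 1.423 — close to the ISO √2 ≈ 1.414.
In the A-series (A0 area = 1 m²): A8 = 52 × 74 mm.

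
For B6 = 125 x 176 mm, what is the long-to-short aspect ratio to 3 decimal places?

176 / 125 = 1.408
ISO 216 targets √2 ≈ 1.414; the -0.006 deviation is from mm rounding.

1.408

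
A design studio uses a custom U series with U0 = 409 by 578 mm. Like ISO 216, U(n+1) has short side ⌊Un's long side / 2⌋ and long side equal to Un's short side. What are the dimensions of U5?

U1: ⌊578/2⌋ × 409 = 289 × 409 mm
U2: ⌊409/2⌋ × 289 = 204 × 289 mm
U3: ⌊289/2⌋ × 204 = 144 × 204 mm
U4: ⌊204/2⌋ × 144 = 102 × 144 mm
U5: ⌊144/2⌋ × 102 = 72 × 102 mm

72 × 102 mm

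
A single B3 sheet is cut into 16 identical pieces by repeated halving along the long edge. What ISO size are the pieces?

B7

16 = 2^4, so 4 halving steps.
B3 → B4 → … → B7 after 4 steps.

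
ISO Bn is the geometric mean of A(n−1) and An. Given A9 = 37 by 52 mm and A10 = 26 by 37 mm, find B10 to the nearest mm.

Short side: √(37 · 26) = √962 ≈ 31.0 → 31 mm
Long side: √(52 · 37) = √1924 ≈ 43.9 → 44 mm

31 × 44 mm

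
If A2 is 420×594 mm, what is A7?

74 × 105 mm

A3: ⌊594/2⌋ × 420 = 297 × 420 mm
A4: ⌊420/2⌋ × 297 = 210 × 297 mm
A5: ⌊297/2⌋ × 210 = 148 × 210 mm
A6: ⌊210/2⌋ × 148 = 105 × 148 mm
A7: ⌊148/2⌋ × 105 = 74 × 105 mm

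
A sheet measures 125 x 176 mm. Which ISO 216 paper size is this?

Aspect ratio 176/125 ≈ 1.408 — close to the ISO √2 ≈ 1.414.
In the B-series (B0 = 1000 × 1414 mm): B6 = 125 × 176 mm.

B6 (125 × 176 mm)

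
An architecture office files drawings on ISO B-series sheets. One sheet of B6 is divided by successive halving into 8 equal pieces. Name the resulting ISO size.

8 = 2^3, so 3 halving steps.
B6 → B7 → … → B9 after 3 steps.

B9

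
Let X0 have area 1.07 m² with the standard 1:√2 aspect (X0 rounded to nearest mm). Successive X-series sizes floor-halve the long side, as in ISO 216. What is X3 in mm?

Let X0's short side be w mm. w · w√2 = 1.07 m² = 1,070,000 mm², so w ≈ 869.8 mm and w√2 ≈ 1230.1 mm → X0 = 870 × 1230 mm.
X1: ⌊1230/2⌋ × 870 = 615 × 870 mm
X2: ⌊870/2⌋ × 615 = 435 × 615 mm
X3: ⌊615/2⌋ × 435 = 307 × 435 mm

307 × 435 mm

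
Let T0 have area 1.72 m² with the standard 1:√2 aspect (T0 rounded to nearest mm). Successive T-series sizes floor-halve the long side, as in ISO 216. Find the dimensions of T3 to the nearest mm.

Let T0's short side be w mm. w · w√2 = 1.72 m² = 1,720,000 mm², so w ≈ 1102.8 mm and w√2 ≈ 1559.6 mm → T0 = 1103 × 1560 mm.
T1: ⌊1560/2⌋ × 1103 = 780 × 1103 mm
T2: ⌊1103/2⌋ × 780 = 551 × 780 mm
T3: ⌊780/2⌋ × 551 = 390 × 551 mm

390 × 551 mm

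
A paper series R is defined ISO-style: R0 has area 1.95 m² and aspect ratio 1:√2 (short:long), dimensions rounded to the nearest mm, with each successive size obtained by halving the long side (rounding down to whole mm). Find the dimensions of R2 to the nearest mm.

Let R0's short side be w mm. w · w√2 = 1.95 m² = 1,950,000 mm², so w ≈ 1174.2 mm and w√2 ≈ 1660.6 mm → R0 = 1174 × 1661 mm.
R1: ⌊1661/2⌋ × 1174 = 830 × 1174 mm
R2: ⌊1174/2⌋ × 830 = 587 × 830 mm

587 × 830 mm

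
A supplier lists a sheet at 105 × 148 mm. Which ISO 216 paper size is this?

Aspect ratio 148/105 ≈ 1.410 — close to the ISO √2 ≈ 1.414.
In the A-series (A0 area = 1 m²): A6 = 105 × 148 mm.

A6 (105 × 148 mm)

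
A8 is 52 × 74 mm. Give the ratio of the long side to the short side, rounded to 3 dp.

1.423

74 / 52 = 1.423
ISO 216 targets √2 ≈ 1.414; the +0.009 deviation is from mm rounding.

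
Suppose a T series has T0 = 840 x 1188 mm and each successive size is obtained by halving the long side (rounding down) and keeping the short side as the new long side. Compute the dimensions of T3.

297 × 420 mm

T1 = 594 × 840 mm (from T0 by 1 halving).
T2: ⌊840/2⌋ × 594 = 420 × 594 mm
T3: ⌊594/2⌋ × 420 = 297 × 420 mm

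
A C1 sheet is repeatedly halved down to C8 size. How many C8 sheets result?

C1 = 648 × 917 mm; C8 = 57 × 81 mm.
Each halving step doubles the count; 7 steps from C1 to C8.
2^7 = 128.

128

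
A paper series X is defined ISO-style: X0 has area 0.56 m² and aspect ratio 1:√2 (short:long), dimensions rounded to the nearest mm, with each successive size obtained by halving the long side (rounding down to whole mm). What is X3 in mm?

222 × 314 mm

Let X0's short side be w mm. w · w√2 = 0.56 m² = 560,000 mm², so w ≈ 629.3 mm and w√2 ≈ 889.9 mm → X0 = 629 × 890 mm.
X1: ⌊890/2⌋ × 629 = 445 × 629 mm
X2: ⌊629/2⌋ × 445 = 314 × 445 mm
X3: ⌊445/2⌋ × 314 = 222 × 314 mm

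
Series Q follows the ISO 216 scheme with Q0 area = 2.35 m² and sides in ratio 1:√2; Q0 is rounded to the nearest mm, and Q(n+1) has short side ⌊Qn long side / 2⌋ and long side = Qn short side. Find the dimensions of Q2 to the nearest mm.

644 × 911 mm

Let Q0's short side be w mm. w · w√2 = 2.35 m² = 2,350,000 mm², so w ≈ 1289.1 mm and w√2 ≈ 1823.0 mm → Q0 = 1289 × 1823 mm.
Q1: ⌊1823/2⌋ × 1289 = 911 × 1289 mm
Q2: ⌊1289/2⌋ × 911 = 644 × 911 mm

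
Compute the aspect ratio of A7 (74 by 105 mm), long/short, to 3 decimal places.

1.419

105 / 74 = 1.419
ISO 216 targets √2 ≈ 1.414; the +0.005 deviation is from mm rounding.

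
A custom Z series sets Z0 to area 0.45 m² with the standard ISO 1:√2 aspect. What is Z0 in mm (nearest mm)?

Let the short side be w mm. Then w · w√2 = 0.45 m² = 450,000 mm².
w² = 450,000/√2, so w ≈ 564.1 mm; long side = w√2 ≈ 797.7 mm.

564 × 798 mm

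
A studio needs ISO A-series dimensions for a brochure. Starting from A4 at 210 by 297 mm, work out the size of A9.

A5: ⌊297/2⌋ × 210 = 148 × 210 mm
A6: ⌊210/2⌋ × 148 = 105 × 148 mm
A7: ⌊148/2⌋ × 105 = 74 × 105 mm
A8: ⌊105/2⌋ × 74 = 52 × 74 mm
A9: ⌊74/2⌋ × 52 = 37 × 52 mm

37 × 52 mm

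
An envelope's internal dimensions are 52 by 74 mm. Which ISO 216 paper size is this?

A8 (52 × 74 mm)

Aspect ratio 74/52 ≈ 1.423 — close to the ISO √2 ≈ 1.414.
In the A-series (A0 area = 1 m²): A8 = 52 × 74 mm.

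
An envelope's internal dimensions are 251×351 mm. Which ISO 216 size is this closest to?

Aspect ratio 351/251 ≈ 1.398 (ISO target is √2 ≈ 1.414).
In the B-series (B0 = 1000 × 1414 mm): B4 = 250 × 353 mm.
Off by 3 mm total — nearest standard size.

B4 (250 × 353 mm)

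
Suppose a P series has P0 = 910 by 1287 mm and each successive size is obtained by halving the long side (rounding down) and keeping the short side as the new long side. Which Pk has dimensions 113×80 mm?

P7

P0: 910 × 1287 mm
P1: 643 × 910 mm
P2: 455 × 643 mm
P3: 321 × 455 mm
P4: 227 × 321 mm
P5: 160 × 227 mm
P6: 113 × 160 mm
P7: 80 × 113 mm
P8: 56 × 80 mm
→ matches P7.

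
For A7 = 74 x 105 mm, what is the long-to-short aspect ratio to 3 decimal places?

1.419

105 / 74 = 1.419
ISO 216 targets √2 ≈ 1.414; the +0.005 deviation is from mm rounding.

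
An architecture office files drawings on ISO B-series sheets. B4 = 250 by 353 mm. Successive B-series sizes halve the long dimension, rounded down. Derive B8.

B5: ⌊353/2⌋ × 250 = 176 × 250 mm
B6: ⌊250/2⌋ × 176 = 125 × 176 mm
B7: ⌊176/2⌋ × 125 = 88 × 125 mm
B8: ⌊125/2⌋ × 88 = 62 × 88 mm

62 × 88 mm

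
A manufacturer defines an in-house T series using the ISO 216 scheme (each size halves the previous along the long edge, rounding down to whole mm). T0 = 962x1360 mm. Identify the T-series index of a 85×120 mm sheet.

T7

T0: 962 × 1360 mm
T1: 680 × 962 mm
T2: 481 × 680 mm
T3: 340 × 481 mm
T4: 240 × 340 mm
T5: 170 × 240 mm
T6: 120 × 170 mm
T7: 85 × 120 mm
T8: 60 × 85 mm
→ matches T7.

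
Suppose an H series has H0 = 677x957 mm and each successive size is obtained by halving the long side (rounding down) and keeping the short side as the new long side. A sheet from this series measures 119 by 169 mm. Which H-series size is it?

H0: 677 × 957 mm
H1: 478 × 677 mm
H2: 338 × 478 mm
H3: 239 × 338 mm
H4: 169 × 239 mm
H5: 119 × 169 mm
H6: 84 × 119 mm
→ matches H5.

H5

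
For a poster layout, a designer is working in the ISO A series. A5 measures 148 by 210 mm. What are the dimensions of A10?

A6: ⌊210/2⌋ × 148 = 105 × 148 mm
A7: ⌊148/2⌋ × 105 = 74 × 105 mm
A8: ⌊105/2⌋ × 74 = 52 × 74 mm
A9: ⌊74/2⌋ × 52 = 37 × 52 mm
A10: ⌊52/2⌋ × 37 = 26 × 37 mm

26 × 37 mm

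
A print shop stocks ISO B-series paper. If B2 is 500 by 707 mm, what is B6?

B3: ⌊707/2⌋ × 500 = 353 × 500 mm
B4: ⌊500/2⌋ × 353 = 250 × 353 mm
B5: ⌊353/2⌋ × 250 = 176 × 250 mm
B6: ⌊250/2⌋ × 176 = 125 × 176 mm

125 × 176 mm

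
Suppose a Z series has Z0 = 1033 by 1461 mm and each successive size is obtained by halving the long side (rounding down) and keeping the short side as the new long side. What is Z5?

Z1 = 730 × 1033 mm (from Z0 by 1 halving).
Z2: ⌊1033/2⌋ × 730 = 516 × 730 mm
Z3: ⌊730/2⌋ × 516 = 365 × 516 mm
Z4: ⌊516/2⌋ × 365 = 258 × 365 mm
Z5: ⌊365/2⌋ × 258 = 182 × 258 mm

182 × 258 mm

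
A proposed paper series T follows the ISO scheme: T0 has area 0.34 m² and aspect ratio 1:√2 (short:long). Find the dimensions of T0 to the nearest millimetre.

490 × 693 mm

Let the short side be w mm. Then w · w√2 = 0.34 m² = 340,000 mm².
w² = 340,000/√2, so w ≈ 490.3 mm; long side = w√2 ≈ 693.4 mm.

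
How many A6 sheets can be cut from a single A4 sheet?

Each ISO step halves the sheet: 1 × A4 → 2 × A5 → 4 × A6
From A4 to A6 is 2 halving steps: 2^2 = 4.

4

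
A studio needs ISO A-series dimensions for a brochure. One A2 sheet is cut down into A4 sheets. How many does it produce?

4

Each ISO step halves the sheet: 1 × A2 → 2 × A3 → 4 × A4
From A2 to A4 is 2 halving steps: 2^2 = 4.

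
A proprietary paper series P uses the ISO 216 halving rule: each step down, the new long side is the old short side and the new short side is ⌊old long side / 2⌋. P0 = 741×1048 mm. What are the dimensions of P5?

P1: ⌊1048/2⌋ × 741 = 524 × 741 mm
P2: ⌊741/2⌋ × 524 = 370 × 524 mm
P3: ⌊524/2⌋ × 370 = 262 × 370 mm
P4: ⌊370/2⌋ × 262 = 185 × 262 mm
P5: ⌊262/2⌋ × 185 = 131 × 185 mm

131 × 185 mm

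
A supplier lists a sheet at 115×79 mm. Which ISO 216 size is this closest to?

C7 (81 × 114 mm)

Aspect ratio 115/79 ≈ 1.456 (ISO target is √2 ≈ 1.414).
In the C-series (envelope sizes, between A and B): C7 = 81 × 114 mm.
Off by 3 mm total — nearest standard size.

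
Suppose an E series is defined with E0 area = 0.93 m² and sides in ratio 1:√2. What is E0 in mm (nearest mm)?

811 × 1147 mm

Let the short side be w mm. Then w · w√2 = 0.93 m² = 930,000 mm².
w² = 930,000/√2, so w ≈ 810.9 mm; long side = w√2 ≈ 1146.8 mm.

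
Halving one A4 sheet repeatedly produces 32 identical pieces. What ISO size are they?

A9

32 = 2^5, so 5 halving steps.
A4 → A5 → … → A9 after 5 steps.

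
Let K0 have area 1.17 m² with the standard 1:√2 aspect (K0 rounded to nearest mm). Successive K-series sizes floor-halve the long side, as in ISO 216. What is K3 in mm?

Let K0's short side be w mm. w · w√2 = 1.17 m² = 1,170,000 mm², so w ≈ 909.6 mm and w√2 ≈ 1286.3 mm → K0 = 910 × 1286 mm.
K1: ⌊1286/2⌋ × 910 = 643 × 910 mm
K2: ⌊910/2⌋ × 643 = 455 × 643 mm
K3: ⌊643/2⌋ × 455 = 321 × 455 mm

321 × 455 mm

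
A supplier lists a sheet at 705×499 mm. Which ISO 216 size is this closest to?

Aspect ratio 705/499 ≈ 1.413 — close to the ISO √2 ≈ 1.414.
In the B-series (B0 = 1000 × 1414 mm): B2 = 500 × 707 mm.
Off by 3 mm total — nearest standard size.

B2 (500 × 707 mm)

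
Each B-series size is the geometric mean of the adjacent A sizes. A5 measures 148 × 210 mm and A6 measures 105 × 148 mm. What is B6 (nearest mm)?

Short side: √(148 · 105) = √15540 ≈ 124.7 → 125 mm
Long side: √(210 · 148) = √31080 ≈ 176.3 → 176 mm

125 × 176 mm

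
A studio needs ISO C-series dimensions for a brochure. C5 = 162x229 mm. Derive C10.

C6: ⌊229/2⌋ × 162 = 114 × 162 mm
C7: ⌊162/2⌋ × 114 = 81 × 114 mm
C8: ⌊114/2⌋ × 81 = 57 × 81 mm
C9: ⌊81/2⌋ × 57 = 40 × 57 mm
C10: ⌊57/2⌋ × 40 = 28 × 40 mm

28 × 40 mm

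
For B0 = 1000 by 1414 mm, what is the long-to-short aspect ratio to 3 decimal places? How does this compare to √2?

1414 / 1000 = 1.414
Matches √2 ≈ 1.414 — the ISO 216 defining ratio.

1.414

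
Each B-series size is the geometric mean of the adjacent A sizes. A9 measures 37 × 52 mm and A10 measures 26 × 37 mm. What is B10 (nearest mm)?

31 × 44 mm

Short side: √(37 · 26) = √962 ≈ 31.0 → 31 mm
Long side: √(52 · 37) = √1924 ≈ 43.9 → 44 mm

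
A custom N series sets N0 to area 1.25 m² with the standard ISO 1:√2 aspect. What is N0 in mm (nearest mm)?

Let the short side be w mm. Then w · w√2 = 1.25 m² = 1,250,000 mm².
w² = 1,250,000/√2, so w ≈ 940.2 mm; long side = w√2 ≈ 1329.6 mm.

940 × 1330 mm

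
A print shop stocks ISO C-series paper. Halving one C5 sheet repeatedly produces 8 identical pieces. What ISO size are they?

C8

8 = 2^3, so 3 halving steps.
C5 → C6 → … → C8 after 3 steps.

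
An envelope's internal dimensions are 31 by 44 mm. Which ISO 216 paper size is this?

Aspect ratio 44/31 ≈ 1.419 — close to the ISO √2 ≈ 1.414.
In the B-series (B0 = 1000 × 1414 mm): B10 = 31 × 44 mm.

B10 (31 × 44 mm)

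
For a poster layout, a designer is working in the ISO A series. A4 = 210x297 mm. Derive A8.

A5: ⌊297/2⌋ × 210 = 148 × 210 mm
A6: ⌊210/2⌋ × 148 = 105 × 148 mm
A7: ⌊148/2⌋ × 105 = 74 × 105 mm
A8: ⌊105/2⌋ × 74 = 52 × 74 mm

52 × 74 mm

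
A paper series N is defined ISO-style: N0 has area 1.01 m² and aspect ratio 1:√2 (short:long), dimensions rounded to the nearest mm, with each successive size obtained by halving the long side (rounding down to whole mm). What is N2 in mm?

422 × 597 mm

Let N0's short side be w mm. w · w√2 = 1.01 m² = 1,010,000 mm², so w ≈ 845.1 mm and w√2 ≈ 1195.1 mm → N0 = 845 × 1195 mm.
N1: ⌊1195/2⌋ × 845 = 597 × 845 mm
N2: ⌊845/2⌋ × 597 = 422 × 597 mm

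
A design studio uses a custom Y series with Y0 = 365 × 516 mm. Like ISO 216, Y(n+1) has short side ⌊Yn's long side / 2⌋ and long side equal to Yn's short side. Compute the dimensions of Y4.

Y1: ⌊516/2⌋ × 365 = 258 × 365 mm
Y2: ⌊365/2⌋ × 258 = 182 × 258 mm
Y3: ⌊258/2⌋ × 182 = 129 × 182 mm
Y4: ⌊182/2⌋ × 129 = 91 × 129 mm

91 × 129 mm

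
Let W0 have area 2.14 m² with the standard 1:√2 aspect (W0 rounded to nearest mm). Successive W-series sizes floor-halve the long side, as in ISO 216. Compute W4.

307 × 435 mm

Let W0's short side be w mm. w · w√2 = 2.14 m² = 2,140,000 mm², so w ≈ 1230.1 mm and w√2 ≈ 1739.7 mm → W0 = 1230 × 1740 mm.
W1: ⌊1740/2⌋ × 1230 = 870 × 1230 mm
W2: ⌊1230/2⌋ × 870 = 615 × 870 mm
W3: ⌊870/2⌋ × 615 = 435 × 615 mm
W4: ⌊615/2⌋ × 435 = 307 × 435 mm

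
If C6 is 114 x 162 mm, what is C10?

28 × 40 mm

C7: ⌊162/2⌋ × 114 = 81 × 114 mm
C8: ⌊114/2⌋ × 81 = 57 × 81 mm
C9: ⌊81/2⌋ × 57 = 40 × 57 mm
C10: ⌊57/2⌋ × 40 = 28 × 40 mm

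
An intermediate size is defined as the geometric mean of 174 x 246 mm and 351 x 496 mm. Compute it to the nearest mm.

Short side: √(174 · 351) = √61074 ≈ 247.1 → 247 mm
Long side: √(246 · 496) = √122016 ≈ 349.3 → 349 mm

247 × 349 mm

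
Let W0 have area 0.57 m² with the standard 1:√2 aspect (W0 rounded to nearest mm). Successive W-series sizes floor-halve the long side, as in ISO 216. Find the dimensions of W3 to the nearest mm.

Let W0's short side be w mm. w · w√2 = 0.57 m² = 570,000 mm², so w ≈ 634.9 mm and w√2 ≈ 897.8 mm → W0 = 635 × 898 mm.
W1: ⌊898/2⌋ × 635 = 449 × 635 mm
W2: ⌊635/2⌋ × 449 = 317 × 449 mm
W3: ⌊449/2⌋ × 317 = 224 × 317 mm

224 × 317 mm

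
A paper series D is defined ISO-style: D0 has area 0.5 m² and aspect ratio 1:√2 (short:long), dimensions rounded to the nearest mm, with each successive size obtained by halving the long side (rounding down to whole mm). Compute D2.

Let D0's short side be w mm. w · w√2 = 0.5 m² = 500,000 mm², so w ≈ 594.6 mm and w√2 ≈ 840.9 mm → D0 = 595 × 841 mm.
D1: ⌊841/2⌋ × 595 = 420 × 595 mm
D2: ⌊595/2⌋ × 420 = 297 × 420 mm

297 × 420 mm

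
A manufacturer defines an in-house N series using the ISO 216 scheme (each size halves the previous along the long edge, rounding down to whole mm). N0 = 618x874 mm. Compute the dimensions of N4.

154 × 218 mm

N1: ⌊874/2⌋ × 618 = 437 × 618 mm
N2: ⌊618/2⌋ × 437 = 309 × 437 mm
N3: ⌊437/2⌋ × 309 = 218 × 309 mm
N4: ⌊309/2⌋ × 218 = 154 × 218 mm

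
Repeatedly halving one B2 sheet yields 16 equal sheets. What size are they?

B6

16 = 2^4, so 4 halving steps.
B2 → B3 → … → B6 after 4 steps.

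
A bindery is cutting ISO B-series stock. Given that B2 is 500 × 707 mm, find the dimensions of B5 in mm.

176 × 250 mm

B3: ⌊707/2⌋ × 500 = 353 × 500 mm
B4: ⌊500/2⌋ × 353 = 250 × 353 mm
B5: ⌊353/2⌋ × 250 = 176 × 250 mm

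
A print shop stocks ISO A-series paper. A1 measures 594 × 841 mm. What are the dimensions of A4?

210 × 297 mm

A2: ⌊841/2⌋ × 594 = 420 × 594 mm
A3: ⌊594/2⌋ × 420 = 297 × 420 mm
A4: ⌊420/2⌋ × 297 = 210 × 297 mm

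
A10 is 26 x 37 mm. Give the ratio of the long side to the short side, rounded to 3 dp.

37 / 26 = 1.423
ISO 216 targets √2 ≈ 1.414; the +0.009 deviation is from mm rounding.

1.423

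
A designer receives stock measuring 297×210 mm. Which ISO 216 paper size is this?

Aspect ratio 297/210 ≈ 1.414 — close to the ISO √2 ≈ 1.414.
In the A-series (A0 area = 1 m²): A4 = 210 × 297 mm.

A4 (210 × 297 mm)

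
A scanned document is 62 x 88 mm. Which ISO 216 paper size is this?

Aspect ratio 88/62 ≈ 1.419 — close to the ISO √2 ≈ 1.414.
In the B-series (B0 = 1000 × 1414 mm): B8 = 62 × 88 mm.

B8 (62 × 88 mm)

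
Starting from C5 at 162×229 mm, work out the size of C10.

C6: ⌊229/2⌋ × 162 = 114 × 162 mm
C7: ⌊162/2⌋ × 114 = 81 × 114 mm
C8: ⌊114/2⌋ × 81 = 57 × 81 mm
C9: ⌊81/2⌋ × 57 = 40 × 57 mm
C10: ⌊57/2⌋ × 40 = 28 × 40 mm

28 × 40 mm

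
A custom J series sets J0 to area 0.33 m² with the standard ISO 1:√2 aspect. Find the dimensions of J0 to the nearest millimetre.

Let the short side be w mm. Then w · w√2 = 0.33 m² = 330,000 mm².
w² = 330,000/√2, so w ≈ 483.1 mm; long side = w√2 ≈ 683.1 mm.

483 × 683 mm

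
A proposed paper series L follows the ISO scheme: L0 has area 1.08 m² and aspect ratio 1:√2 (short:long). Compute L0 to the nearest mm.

874 × 1236 mm

Let the short side be w mm. Then w · w√2 = 1.08 m² = 1,080,000 mm².
w² = 1,080,000/√2, so w ≈ 873.9 mm; long side = w√2 ≈ 1235.9 mm.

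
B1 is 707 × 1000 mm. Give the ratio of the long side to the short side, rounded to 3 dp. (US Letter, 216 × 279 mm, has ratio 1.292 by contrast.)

1.414

1000 / 707 = 1.414
Matches √2 ≈ 1.414 — the ISO 216 defining ratio.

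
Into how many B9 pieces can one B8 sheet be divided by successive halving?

B8 = 62 × 88 mm; B9 = 44 × 62 mm.
Each halving step doubles the count; 1 step from B8 to B9.
2^1 = 2.

2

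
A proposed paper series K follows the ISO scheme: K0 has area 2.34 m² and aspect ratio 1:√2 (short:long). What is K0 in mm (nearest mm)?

Let the short side be w mm. Then w · w√2 = 2.34 m² = 2,340,000 mm².
w² = 2,340,000/√2, so w ≈ 1286.3 mm; long side = w√2 ≈ 1819.1 mm.

1286 × 1819 mm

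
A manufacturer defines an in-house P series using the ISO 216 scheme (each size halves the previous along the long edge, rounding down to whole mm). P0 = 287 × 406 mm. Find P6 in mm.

35 × 50 mm

P1 = 203 × 287 mm (from P0 by 1 halving).
P2: ⌊287/2⌋ × 203 = 143 × 203 mm
P3: ⌊203/2⌋ × 143 = 101 × 143 mm
P4: ⌊143/2⌋ × 101 = 71 × 101 mm
P5: ⌊101/2⌋ × 71 = 50 × 71 mm
P6: ⌊71/2⌋ × 50 = 35 × 50 mm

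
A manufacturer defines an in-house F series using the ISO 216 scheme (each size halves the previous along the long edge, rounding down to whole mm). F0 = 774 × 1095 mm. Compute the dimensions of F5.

F1: ⌊1095/2⌋ × 774 = 547 × 774 mm
F2: ⌊774/2⌋ × 547 = 387 × 547 mm
F3: ⌊547/2⌋ × 387 = 273 × 387 mm
F4: ⌊387/2⌋ × 273 = 193 × 273 mm
F5: ⌊273/2⌋ × 193 = 136 × 193 mm

136 × 193 mm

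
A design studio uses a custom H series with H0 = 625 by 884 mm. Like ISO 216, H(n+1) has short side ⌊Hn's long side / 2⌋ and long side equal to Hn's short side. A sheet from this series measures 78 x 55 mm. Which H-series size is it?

H7

H0: 625 × 884 mm
H1: 442 × 625 mm
H2: 312 × 442 mm
H3: 221 × 312 mm
H4: 156 × 221 mm
H5: 110 × 156 mm
H6: 78 × 110 mm
H7: 55 × 78 mm
H8: 39 × 55 mm
→ matches H7.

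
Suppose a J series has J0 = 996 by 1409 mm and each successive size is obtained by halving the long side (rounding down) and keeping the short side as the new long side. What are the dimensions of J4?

249 × 352 mm

J1 = 704 × 996 mm (from J0 by 1 halving).
J2: ⌊996/2⌋ × 704 = 498 × 704 mm
J3: ⌊704/2⌋ × 498 = 352 × 498 mm
J4: ⌊498/2⌋ × 352 = 249 × 352 mm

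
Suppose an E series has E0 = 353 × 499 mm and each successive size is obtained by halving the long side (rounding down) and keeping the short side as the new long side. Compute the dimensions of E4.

E1 = 249 × 353 mm (from E0 by 1 halving).
E2: ⌊353/2⌋ × 249 = 176 × 249 mm
E3: ⌊249/2⌋ × 176 = 124 × 176 mm
E4: ⌊176/2⌋ × 124 = 88 × 124 mm

88 × 124 mm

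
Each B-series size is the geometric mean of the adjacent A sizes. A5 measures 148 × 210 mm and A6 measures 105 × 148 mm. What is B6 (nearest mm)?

125 × 176 mm

Short side: √(148 · 105) = √15540 ≈ 124.7 → 125 mm
Long side: √(210 · 148) = √31080 ≈ 176.3 → 176 mm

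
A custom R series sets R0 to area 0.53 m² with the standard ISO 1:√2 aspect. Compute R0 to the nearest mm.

Let the short side be w mm. Then w · w√2 = 0.53 m² = 530,000 mm².
w² = 530,000/√2, so w ≈ 612.2 mm; long side = w√2 ≈ 865.8 mm.

612 × 866 mm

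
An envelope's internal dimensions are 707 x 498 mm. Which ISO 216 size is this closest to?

Aspect ratio 707/498 ≈ 1.420 — close to the ISO √2 ≈ 1.414.
In the B-series (B0 = 1000 × 1414 mm): B2 = 500 × 707 mm.
Off by 2 mm total — nearest standard size.

B2 (500 × 707 mm)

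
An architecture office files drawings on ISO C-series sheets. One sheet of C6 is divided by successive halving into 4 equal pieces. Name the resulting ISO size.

4 = 2^2, so 2 halving steps.
C6 → C7 → … → C8 after 2 steps.

C8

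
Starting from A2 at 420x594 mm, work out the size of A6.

105 × 148 mm

A3: ⌊594/2⌋ × 420 = 297 × 420 mm
A4: ⌊420/2⌋ × 297 = 210 × 297 mm
A5: ⌊297/2⌋ × 210 = 148 × 210 mm
A6: ⌊210/2⌋ × 148 = 105 × 148 mm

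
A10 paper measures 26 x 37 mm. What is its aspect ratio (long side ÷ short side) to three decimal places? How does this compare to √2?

37 / 26 = 1.423
ISO 216 targets √2 ≈ 1.414; the +0.009 deviation is from mm rounding.

1.423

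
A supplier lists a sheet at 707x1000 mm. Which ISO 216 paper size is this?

Aspect ratio 1000/707 ≈ 1.414 — close to the ISO √2 ≈ 1.414.
In the B-series (B0 = 1000 × 1414 mm): B1 = 707 × 1000 mm.

B1 (707 × 1000 mm)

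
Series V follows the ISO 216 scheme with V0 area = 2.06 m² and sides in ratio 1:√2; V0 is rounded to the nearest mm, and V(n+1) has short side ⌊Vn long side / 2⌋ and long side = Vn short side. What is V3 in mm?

Let V0's short side be w mm. w · w√2 = 2.06 m² = 2,060,000 mm², so w ≈ 1206.9 mm and w√2 ≈ 1706.8 mm → V0 = 1207 × 1707 mm.
V1: ⌊1707/2⌋ × 1207 = 853 × 1207 mm
V2: ⌊1207/2⌋ × 853 = 603 × 853 mm
V3: ⌊853/2⌋ × 603 = 426 × 603 mm

426 × 603 mm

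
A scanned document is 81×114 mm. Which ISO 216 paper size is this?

C7 (81 × 114 mm)

Aspect ratio 114/81 ≈ 1.407 — close to the ISO √2 ≈ 1.414.
In the C-series (envelope sizes, between A and B): C7 = 81 × 114 mm.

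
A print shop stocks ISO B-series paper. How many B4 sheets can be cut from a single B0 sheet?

Each ISO step halves the sheet: 1 × B0 → 2 × B1 → 4 × B2 → 8 × B3 → …
From B0 to B4 is 4 halving steps: 2^4 = 16.

16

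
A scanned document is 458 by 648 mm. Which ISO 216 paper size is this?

C2 (458 × 648 mm)

Aspect ratio 648/458 ≈ 1.415 — close to the ISO √2 ≈ 1.414.
In the C-series (envelope sizes, between A and B): C2 = 458 × 648 mm.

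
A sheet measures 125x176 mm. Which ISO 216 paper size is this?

Aspect ratio 176/125 ≈ 1.408 — close to the ISO √2 ≈ 1.414.
In the B-series (B0 = 1000 × 1414 mm): B6 = 125 × 176 mm.

B6 (125 × 176 mm)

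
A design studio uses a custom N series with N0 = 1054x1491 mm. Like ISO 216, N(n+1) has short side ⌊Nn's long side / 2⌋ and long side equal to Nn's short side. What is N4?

N1: ⌊1491/2⌋ × 1054 = 745 × 1054 mm
N2: ⌊1054/2⌋ × 745 = 527 × 745 mm
N3: ⌊745/2⌋ × 527 = 372 × 527 mm
N4: ⌊527/2⌋ × 372 = 263 × 372 mm

263 × 372 mm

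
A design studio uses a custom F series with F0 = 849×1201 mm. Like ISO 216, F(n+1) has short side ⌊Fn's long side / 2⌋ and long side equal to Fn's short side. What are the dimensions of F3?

F1: ⌊1201/2⌋ × 849 = 600 × 849 mm
F2: ⌊849/2⌋ × 600 = 424 × 600 mm
F3: ⌊600/2⌋ × 424 = 300 × 424 mm

300 × 424 mm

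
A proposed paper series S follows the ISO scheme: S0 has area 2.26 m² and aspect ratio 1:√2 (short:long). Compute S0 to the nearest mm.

1264 × 1788 mm

Let the short side be w mm. Then w · w√2 = 2.26 m² = 2,260,000 mm².
w² = 2,260,000/√2, so w ≈ 1264.1 mm; long side = w√2 ≈ 1787.8 mm.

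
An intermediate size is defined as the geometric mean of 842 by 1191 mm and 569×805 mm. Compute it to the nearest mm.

692 × 979 mm

Short side: √(842 · 569) = √479098 ≈ 692.2 → 692 mm
Long side: √(1191 · 805) = √958755 ≈ 979.2 → 979 mm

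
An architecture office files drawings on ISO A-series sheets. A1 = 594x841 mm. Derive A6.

105 × 148 mm

A2: ⌊841/2⌋ × 594 = 420 × 594 mm
A3: ⌊594/2⌋ × 420 = 297 × 420 mm
A4: ⌊420/2⌋ × 297 = 210 × 297 mm
A5: ⌊297/2⌋ × 210 = 148 × 210 mm
A6: ⌊210/2⌋ × 148 = 105 × 148 mm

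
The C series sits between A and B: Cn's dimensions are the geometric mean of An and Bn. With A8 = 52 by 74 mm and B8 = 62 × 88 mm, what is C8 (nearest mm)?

Short side: √(52 · 62) = √3224 ≈ 56.8 → 57 mm
Long side: √(74 · 88) = √6512 ≈ 80.7 → 81 mm

57 × 81 mm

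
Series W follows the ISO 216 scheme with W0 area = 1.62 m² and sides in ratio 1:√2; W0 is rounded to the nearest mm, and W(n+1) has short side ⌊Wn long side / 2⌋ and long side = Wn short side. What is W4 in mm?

267 × 378 mm

Let W0's short side be w mm. w · w√2 = 1.62 m² = 1,620,000 mm², so w ≈ 1070.3 mm and w√2 ≈ 1513.6 mm → W0 = 1070 × 1514 mm.
W1: ⌊1514/2⌋ × 1070 = 757 × 1070 mm
W2: ⌊1070/2⌋ × 757 = 535 × 757 mm
W3: ⌊757/2⌋ × 535 = 378 × 535 mm
W4: ⌊535/2⌋ × 378 = 267 × 378 mm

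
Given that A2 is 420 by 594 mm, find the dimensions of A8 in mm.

52 × 74 mm

A3: ⌊594/2⌋ × 420 = 297 × 420 mm
A4: ⌊420/2⌋ × 297 = 210 × 297 mm
A5: ⌊297/2⌋ × 210 = 148 × 210 mm
A6: ⌊210/2⌋ × 148 = 105 × 148 mm
A7: ⌊148/2⌋ × 105 = 74 × 105 mm
A8: ⌊105/2⌋ × 74 = 52 × 74 mm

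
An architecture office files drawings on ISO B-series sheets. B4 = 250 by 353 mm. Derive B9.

B5: ⌊353/2⌋ × 250 = 176 × 250 mm
B6: ⌊250/2⌋ × 176 = 125 × 176 mm
B7: ⌊176/2⌋ × 125 = 88 × 125 mm
B8: ⌊125/2⌋ × 88 = 62 × 88 mm
B9: ⌊88/2⌋ × 62 = 44 × 62 mm

44 × 62 mm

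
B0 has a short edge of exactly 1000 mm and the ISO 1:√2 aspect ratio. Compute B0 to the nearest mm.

1000 × 1414 mm

Short side = 1000 mm; long side = 1000√2 ≈ 1414.2 mm.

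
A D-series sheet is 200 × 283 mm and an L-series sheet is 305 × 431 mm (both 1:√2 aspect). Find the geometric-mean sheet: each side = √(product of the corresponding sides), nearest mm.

Short side: √(200 · 305) = √61000 ≈ 247.0 → 247 mm
Long side: √(283 · 431) = √121973 ≈ 349.2 → 349 mm

247 × 349 mm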